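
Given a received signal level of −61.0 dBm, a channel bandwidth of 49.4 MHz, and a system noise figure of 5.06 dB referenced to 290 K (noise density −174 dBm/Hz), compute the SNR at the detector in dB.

31.0 dB

Noise floor: N = −174 + 10 log₁₀(B) + NF
10 log₁₀(4.94×10⁷) = 76.94 dB
N = −174 + 76.94 + 5.06 = −92.00 dBm
SNR = P_sig − N = −61.0 − (−92.00) = 31.00 dB → 31.0 dB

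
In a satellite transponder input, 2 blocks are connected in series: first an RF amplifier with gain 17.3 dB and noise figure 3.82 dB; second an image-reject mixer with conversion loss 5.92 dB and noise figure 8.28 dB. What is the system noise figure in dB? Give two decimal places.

4.01 dB

Convert to linear (a loss of L dB is a gain of −L dB): F_i = 10^(NF_i/10), G_i = 10^(G_i,dB/10)
  Stage 1: F_1 = 10^(3.82/10) = 2.410, G_1 = 10^(17.3/10) = 53.70
  Stage 2: F_2 = 10^(8.28/10) = 6.730, G_2 = 10^(−5.92/10) = 0.2559
Friis cascade:
  F = 2.410 + (6.730 − 1)/53.70 = 2.517
NF = 10 log₁₀(2.517) = 4.01 dB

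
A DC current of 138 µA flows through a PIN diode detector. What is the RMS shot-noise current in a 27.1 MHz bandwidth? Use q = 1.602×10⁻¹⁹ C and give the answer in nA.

I_n = √(2qI·B)
2qI·B = 2 × 1.602×10⁻¹⁹ × 1.38×10⁻⁴ × 2.71×10⁷ = 1.20×10⁻¹⁵ A²
I_n = √(1.20×10⁻¹⁵) = 3.46×10⁻⁸ A = 34.6 nA

34.6 nA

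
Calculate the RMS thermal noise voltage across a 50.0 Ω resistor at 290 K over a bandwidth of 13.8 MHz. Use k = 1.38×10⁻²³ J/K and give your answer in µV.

3.32 µV

V_n = √(4kTRB)
4kTRB = 4 × 1.38×10⁻²³ × 290 × 5.00×10¹ × 1.38×10⁷ = 1.10×10⁻¹¹ V²
V_n = √(1.10×10⁻¹¹) = 3.32×10⁻⁶ V = 3.32 µV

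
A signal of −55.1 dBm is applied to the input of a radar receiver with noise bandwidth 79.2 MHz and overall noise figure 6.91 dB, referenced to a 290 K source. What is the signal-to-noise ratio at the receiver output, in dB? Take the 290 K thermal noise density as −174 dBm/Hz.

33.0 dB

Noise floor: N = −174 + 10 log₁₀(B) + NF
10 log₁₀(7.92×10⁷) = 78.99 dB
N = −174 + 78.99 + 6.91 = −88.10 dBm
SNR = P_sig − N = −55.1 − (−88.10) = 33.00 dB → 33.0 dB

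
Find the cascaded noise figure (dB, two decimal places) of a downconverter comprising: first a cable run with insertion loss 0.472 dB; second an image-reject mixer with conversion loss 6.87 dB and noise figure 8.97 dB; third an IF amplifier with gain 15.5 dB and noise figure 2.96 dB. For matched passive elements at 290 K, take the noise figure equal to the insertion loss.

11.49 dB

Convert to linear (a loss of L dB is a gain of −L dB): F_i = 10^(NF_i/10), G_i = 10^(G_i,dB/10)
  Stage 1: F_1 = 10^(0.472/10) = 1.115, G_1 = 10^(−0.472/10) = 0.8970
  Stage 2: F_2 = 10^(8.97/10) = 7.889, G_2 = 10^(−6.87/10) = 0.2056
  Stage 3: F_3 = 10^(2.96/10) = 1.977, G_3 = 10^(15.5/10) = 35.48
Friis cascade:
  F = 1.115 + (7.889 − 1)/0.8970 + (1.977 − 1)/0.1844 = 14.09
NF = 10 log₁₀(14.09) = 11.49 dB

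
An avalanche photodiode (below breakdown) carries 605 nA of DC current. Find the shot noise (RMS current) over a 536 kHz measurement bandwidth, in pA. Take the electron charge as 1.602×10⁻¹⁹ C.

322 pA

I_n = √(2qI·B)
2qI·B = 2 × 1.602×10⁻¹⁹ × 6.05×10⁻⁷ × 5.36×10⁵ = 1.04×10⁻¹⁹ A²
I_n = √(1.04×10⁻¹⁹) = 3.22×10⁻¹⁰ A = 322 pA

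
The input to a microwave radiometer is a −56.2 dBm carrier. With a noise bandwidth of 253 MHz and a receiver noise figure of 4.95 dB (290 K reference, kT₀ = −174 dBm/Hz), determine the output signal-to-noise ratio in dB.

28.8 dB

Noise floor: N = −174 + 10 log₁₀(B) + NF
10 log₁₀(2.53×10⁸) = 84.03 dB
N = −174 + 84.03 + 4.95 = −85.02 dBm
SNR = P_sig − N = −56.2 − (−85.02) = 28.82 dB → 28.8 dB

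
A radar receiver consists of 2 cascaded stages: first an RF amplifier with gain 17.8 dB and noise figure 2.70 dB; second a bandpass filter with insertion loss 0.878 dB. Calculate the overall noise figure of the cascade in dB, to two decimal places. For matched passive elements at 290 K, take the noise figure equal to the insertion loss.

2.71 dB

Convert to linear (a loss of L dB is a gain of −L dB): F_i = 10^(NF_i/10), G_i = 10^(G_i,dB/10)
  Stage 1: F_1 = 10^(2.70/10) = 1.862, G_1 = 10^(17.8/10) = 60.26
  Stage 2: F_2 = 10^(0.878/10) = 1.224, G_2 = 10^(−0.878/10) = 0.8170
Friis cascade:
  F = 1.862 + (1.224 − 1)/60.26 = 1.866
NF = 10 log₁₀(1.866) = 2.71 dB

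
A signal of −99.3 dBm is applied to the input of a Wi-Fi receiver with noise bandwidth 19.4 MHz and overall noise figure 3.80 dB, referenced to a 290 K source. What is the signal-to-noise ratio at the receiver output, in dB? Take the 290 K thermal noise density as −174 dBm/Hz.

−2.0 dB

Noise floor: N = −174 + 10 log₁₀(B) + NF
10 log₁₀(1.94×10⁷) = 72.88 dB
N = −174 + 72.88 + 3.80 = −97.32 dBm
SNR = P_sig − N = −99.3 − (−97.32) = −1.98 dB → −2.0 dB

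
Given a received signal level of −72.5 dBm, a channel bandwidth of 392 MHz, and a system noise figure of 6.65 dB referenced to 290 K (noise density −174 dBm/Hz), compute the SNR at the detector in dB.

Noise floor: N = −174 + 10 log₁₀(B) + NF
10 log₁₀(3.92×10⁸) = 85.93 dB
N = −174 + 85.93 + 6.65 = −81.42 dBm
SNR = P_sig − N = −72.5 − (−81.42) = 8.92 dB → 8.9 dB

8.9 dB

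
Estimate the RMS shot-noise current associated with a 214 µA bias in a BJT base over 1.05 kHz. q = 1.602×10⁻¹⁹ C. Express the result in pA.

268 pA

I_n = √(2qI·B)
2qI·B = 2 × 1.602×10⁻¹⁹ × 2.14×10⁻⁴ × 1.05×10³ = 7.20×10⁻²⁰ A²
I_n = √(7.20×10⁻²⁰) = 2.68×10⁻¹⁰ A = 268 pA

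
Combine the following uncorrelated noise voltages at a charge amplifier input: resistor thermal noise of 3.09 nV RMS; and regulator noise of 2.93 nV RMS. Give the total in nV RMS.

4.26 nV

Uncorrelated sources add in power (mean-square): V_tot = √(ΣV_i²)
V_tot = √[(3.09×10⁻⁹)² + (2.93×10⁻⁹)²] = 4.26×10⁻⁹ V = 4.26 nV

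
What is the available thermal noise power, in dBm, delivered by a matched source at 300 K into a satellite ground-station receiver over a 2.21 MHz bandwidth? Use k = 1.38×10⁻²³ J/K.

−110.4 dBm

P_n = kTB = 1.38×10⁻²³ × 300 × 2.21×10⁶ = 9.15×10⁻¹⁵ W
In dBm: 10 log₁₀(9.15×10⁻¹⁵ / 10⁻³) = −110.4 dBm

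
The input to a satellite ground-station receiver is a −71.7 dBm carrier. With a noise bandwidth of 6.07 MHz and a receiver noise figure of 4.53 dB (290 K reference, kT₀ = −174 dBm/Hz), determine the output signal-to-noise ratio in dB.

29.9 dB

Noise floor: N = −174 + 10 log₁₀(B) + NF
10 log₁₀(6.07×10⁶) = 67.83 dB
N = −174 + 67.83 + 4.53 = −101.64 dBm
SNR = P_sig − N = −71.7 − (−101.64) = 29.94 dB → 29.9 dB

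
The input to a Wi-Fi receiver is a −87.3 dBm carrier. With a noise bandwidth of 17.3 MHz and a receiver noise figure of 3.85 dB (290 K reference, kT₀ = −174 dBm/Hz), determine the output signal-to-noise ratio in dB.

10.5 dB

Noise floor: N = −174 + 10 log₁₀(B) + NF
10 log₁₀(1.73×10⁷) = 72.38 dB
N = −174 + 72.38 + 3.85 = −97.77 dBm
SNR = P_sig − N = −87.3 − (−97.77) = 10.47 dB → 10.5 dB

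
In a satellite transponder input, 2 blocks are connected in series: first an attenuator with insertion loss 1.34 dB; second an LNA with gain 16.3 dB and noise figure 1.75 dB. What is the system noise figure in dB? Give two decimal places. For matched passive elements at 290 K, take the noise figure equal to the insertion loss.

3.09 dB

Convert to linear (a loss of L dB is a gain of −L dB): F_i = 10^(NF_i/10), G_i = 10^(G_i,dB/10)
  Stage 1: F_1 = 10^(1.34/10) = 1.361, G_1 = 10^(−1.34/10) = 0.7345
  Stage 2: F_2 = 10^(1.75/10) = 1.496, G_2 = 10^(16.3/10) = 42.66
Friis cascade:
  F = 1.361 + (1.496 − 1)/0.7345 = 2.037
NF = 10 log₁₀(2.037) = 3.09 dB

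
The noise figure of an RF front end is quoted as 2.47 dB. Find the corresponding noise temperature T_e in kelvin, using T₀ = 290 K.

F = 10^(2.47/10) = 1.76604
T_e = (F − 1)·T₀ = (1.76604 − 1) × 290 = 222 K

222 K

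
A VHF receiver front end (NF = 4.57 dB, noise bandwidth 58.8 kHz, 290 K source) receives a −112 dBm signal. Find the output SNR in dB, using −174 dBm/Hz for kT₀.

Noise floor: N = −174 + 10 log₁₀(B) + NF
10 log₁₀(5.88×10⁴) = 47.69 dB
N = −174 + 47.69 + 4.57 = −121.74 dBm
SNR = P_sig − N = −112 − (−121.74) = 9.74 dB → 9.7 dB

9.7 dB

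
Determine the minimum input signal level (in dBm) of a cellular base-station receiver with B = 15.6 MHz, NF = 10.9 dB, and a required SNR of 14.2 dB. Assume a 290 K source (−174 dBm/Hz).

Sensitivity = −174 + 10 log₁₀(B) + NF + SNR_min
= −174 + 71.93 + 10.9 + 14.2
= −76.97 dBm → −77.0 dBm

−77.0 dBm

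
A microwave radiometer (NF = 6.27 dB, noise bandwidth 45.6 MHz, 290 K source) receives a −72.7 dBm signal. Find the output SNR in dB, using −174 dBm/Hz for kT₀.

18.4 dB

Noise floor: N = −174 + 10 log₁₀(B) + NF
10 log₁₀(4.56×10⁷) = 76.59 dB
N = −174 + 76.59 + 6.27 = −91.14 dBm
SNR = P_sig − N = −72.7 − (−91.14) = 18.44 dB → 18.4 dB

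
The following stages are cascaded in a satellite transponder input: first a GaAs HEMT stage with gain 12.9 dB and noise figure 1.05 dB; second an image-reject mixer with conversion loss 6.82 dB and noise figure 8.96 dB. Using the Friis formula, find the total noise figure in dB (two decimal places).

Convert to linear (a loss of L dB is a gain of −L dB): F_i = 10^(NF_i/10), G_i = 10^(G_i,dB/10)
  Stage 1: F_1 = 10^(1.05/10) = 1.274, G_1 = 10^(12.9/10) = 19.50
  Stage 2: F_2 = 10^(8.96/10) = 7.870, G_2 = 10^(−6.82/10) = 0.2080
Friis cascade:
  F = 1.274 + (7.870 − 1)/19.50 = 1.626
NF = 10 log₁₀(1.626) = 2.11 dB

2.11 dB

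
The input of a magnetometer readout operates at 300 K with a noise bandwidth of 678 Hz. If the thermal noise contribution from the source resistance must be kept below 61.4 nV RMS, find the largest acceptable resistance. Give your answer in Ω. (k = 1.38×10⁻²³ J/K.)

336 Ω

Johnson–Nyquist: V_n = √(4kTRB) ⇒ R = V_n² / (4kTB)
4kTB = 4 × 1.38×10⁻²³ × 300 × 6.78×10² = 1.12×10⁻¹⁷
R = (6.14×10⁻⁸)² / 1.12×10⁻¹⁷ = 3.36×10² Ω = 336 Ω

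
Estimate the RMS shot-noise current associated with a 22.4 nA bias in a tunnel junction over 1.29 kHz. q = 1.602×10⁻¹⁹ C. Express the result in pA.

I_n = √(2qI·B)
2qI·B = 2 × 1.602×10⁻¹⁹ × 2.24×10⁻⁸ × 1.29×10³ = 9.26×10⁻²⁴ A²
I_n = √(9.26×10⁻²⁴) = 3.04×10⁻¹² A = 3.04 pA

3.04 pA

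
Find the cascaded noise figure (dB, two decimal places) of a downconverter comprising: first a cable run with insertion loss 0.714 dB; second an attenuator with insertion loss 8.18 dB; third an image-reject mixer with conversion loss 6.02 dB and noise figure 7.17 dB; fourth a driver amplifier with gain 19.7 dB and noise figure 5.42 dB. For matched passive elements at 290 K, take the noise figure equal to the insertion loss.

Convert to linear (a loss of L dB is a gain of −L dB): F_i = 10^(NF_i/10), G_i = 10^(G_i,dB/10)
  Stage 1: F_1 = 10^(0.714/10) = 1.179, G_1 = 10^(−0.714/10) = 0.8484
  Stage 2: F_2 = 10^(8.18/10) = 6.577, G_2 = 10^(−8.18/10) = 0.1521
  Stage 3: F_3 = 10^(7.17/10) = 5.212, G_3 = 10^(−6.02/10) = 0.2500
  Stage 4: F_4 = 10^(5.42/10) = 3.483, G_4 = 10^(19.7/10) = 93.33
Friis cascade:
  F = 1.179 + (6.577 − 1)/0.8484 + (5.212 − 1)/0.1290 + (3.483 − 1)/0.03226 = 117.4
NF = 10 log₁₀(117.4) = 20.70 dB

20.70 dB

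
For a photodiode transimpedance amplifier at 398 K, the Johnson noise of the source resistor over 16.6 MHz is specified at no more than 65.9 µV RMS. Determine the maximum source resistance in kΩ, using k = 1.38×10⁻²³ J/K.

11.9 kΩ

Johnson–Nyquist: V_n = √(4kTRB) ⇒ R = V_n² / (4kTB)
4kTB = 4 × 1.38×10⁻²³ × 398 × 1.66×10⁷ = 3.65×10⁻¹³
R = (6.59×10⁻⁵)² / 3.65×10⁻¹³ = 1.19×10⁴ Ω = 11.9 kΩ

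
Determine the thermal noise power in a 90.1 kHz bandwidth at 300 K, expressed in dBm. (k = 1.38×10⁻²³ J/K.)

−124.3 dBm

P_n = kTB = 1.38×10⁻²³ × 300 × 9.01×10⁴ = 3.73×10⁻¹⁶ W
In dBm: 10 log₁₀(3.73×10⁻¹⁶ / 10⁻³) = −124.3 dBm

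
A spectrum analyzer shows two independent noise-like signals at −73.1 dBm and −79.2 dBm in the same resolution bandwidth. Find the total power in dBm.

Convert to linear, add, convert back:
P₁ = 4.90×10⁻¹¹ W, P₂ = 1.20×10⁻¹¹ W
P_tot = 6.10×10⁻¹¹ W → 10 log₁₀(P_tot / 10⁻³) = −72.1 dBm

−72.1 dBm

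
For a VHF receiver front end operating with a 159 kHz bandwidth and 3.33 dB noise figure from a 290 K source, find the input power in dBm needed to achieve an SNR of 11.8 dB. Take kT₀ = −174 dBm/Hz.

Sensitivity = −174 + 10 log₁₀(B) + NF + SNR_min
= −174 + 52.01 + 3.33 + 11.8
= −106.86 dBm → −106.9 dBm

−106.9 dBm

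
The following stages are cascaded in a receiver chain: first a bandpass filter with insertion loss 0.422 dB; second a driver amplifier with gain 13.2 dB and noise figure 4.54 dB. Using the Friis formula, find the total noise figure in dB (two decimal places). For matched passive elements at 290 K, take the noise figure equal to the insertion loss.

Convert to linear (a loss of L dB is a gain of −L dB): F_i = 10^(NF_i/10), G_i = 10^(G_i,dB/10)
  Stage 1: F_1 = 10^(0.422/10) = 1.102, G_1 = 10^(−0.422/10) = 0.9074
  Stage 2: F_2 = 10^(4.54/10) = 2.844, G_2 = 10^(13.2/10) = 20.89
Friis cascade:
  F = 1.102 + (2.844 − 1)/0.9074 = 3.135
NF = 10 log₁₀(3.135) = 4.96 dB

4.96 dB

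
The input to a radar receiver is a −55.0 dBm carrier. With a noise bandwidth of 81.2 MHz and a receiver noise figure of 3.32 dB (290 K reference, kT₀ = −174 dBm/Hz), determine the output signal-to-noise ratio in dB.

Noise floor: N = −174 + 10 log₁₀(B) + NF
10 log₁₀(8.12×10⁷) = 79.1 dB
N = −174 + 79.1 + 3.32 = −91.58 dBm
SNR = P_sig − N = −55.0 − (−91.58) = 36.58 dB → 36.6 dB

36.6 dB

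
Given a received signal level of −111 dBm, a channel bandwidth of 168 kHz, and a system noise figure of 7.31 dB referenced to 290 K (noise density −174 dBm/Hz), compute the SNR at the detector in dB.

Noise floor: N = −174 + 10 log₁₀(B) + NF
10 log₁₀(1.68×10⁵) = 52.25 dB
N = −174 + 52.25 + 7.31 = −114.44 dBm
SNR = P_sig − N = −111 − (−114.44) = 3.44 dB → 3.4 dB

3.4 dB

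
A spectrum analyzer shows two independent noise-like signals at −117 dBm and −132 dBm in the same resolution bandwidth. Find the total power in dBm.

−116.9 dBm

Convert to linear, add, convert back:
P₁ = 2.00×10⁻¹⁵ W, P₂ = 6.31×10⁻¹⁷ W
P_tot = 2.06×10⁻¹⁵ W → 10 log₁₀(P_tot / 10⁻³) = −116.9 dBm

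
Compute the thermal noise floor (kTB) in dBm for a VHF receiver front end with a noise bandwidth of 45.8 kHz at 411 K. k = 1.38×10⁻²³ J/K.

−125.9 dBm

P_n = kTB = 1.38×10⁻²³ × 411 × 4.58×10⁴ = 2.60×10⁻¹⁶ W
In dBm: 10 log₁₀(2.60×10⁻¹⁶ / 10⁻³) = −125.9 dBm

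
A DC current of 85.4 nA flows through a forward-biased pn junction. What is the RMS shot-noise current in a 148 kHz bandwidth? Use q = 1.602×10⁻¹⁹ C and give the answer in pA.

63.6 pA

I_n = √(2qI·B)
2qI·B = 2 × 1.602×10⁻¹⁹ × 8.54×10⁻⁸ × 1.48×10⁵ = 4.05×10⁻²¹ A²
I_n = √(4.05×10⁻²¹) = 6.36×10⁻¹¹ A = 63.6 pA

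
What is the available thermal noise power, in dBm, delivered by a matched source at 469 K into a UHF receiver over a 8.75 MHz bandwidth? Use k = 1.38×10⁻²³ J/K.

−102.5 dBm

P_n = kTB = 1.38×10⁻²³ × 469 × 8.75×10⁶ = 5.66×10⁻¹⁴ W
In dBm: 10 log₁₀(5.66×10⁻¹⁴ / 10⁻³) = −102.5 dBm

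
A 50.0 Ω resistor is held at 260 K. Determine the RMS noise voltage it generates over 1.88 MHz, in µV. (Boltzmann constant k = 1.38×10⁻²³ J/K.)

1.16 µV

V_n = √(4kTRB)
4kTRB = 4 × 1.38×10⁻²³ × 260 × 5.00×10¹ × 1.88×10⁶ = 1.35×10⁻¹² V²
V_n = √(1.35×10⁻¹²) = 1.16×10⁻⁶ V = 1.16 µV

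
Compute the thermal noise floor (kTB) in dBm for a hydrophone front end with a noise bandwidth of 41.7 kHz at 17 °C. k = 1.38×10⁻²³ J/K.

T = 17 °C + 273.15 = 290.15 K
P_n = kTB = 1.38×10⁻²³ × 290.15 × 4.17×10⁴ = 1.67×10⁻¹⁶ W
In dBm: 10 log₁₀(1.67×10⁻¹⁶ / 10⁻³) = −127.8 dBm

−127.8 dBm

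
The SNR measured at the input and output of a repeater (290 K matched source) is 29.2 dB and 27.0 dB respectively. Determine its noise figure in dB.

NF (dB) = SNR_in(dB) − SNR_out(dB) when the source is at T₀
NF = 29.2 − 27.0 = 2.2 dB

2.2 dB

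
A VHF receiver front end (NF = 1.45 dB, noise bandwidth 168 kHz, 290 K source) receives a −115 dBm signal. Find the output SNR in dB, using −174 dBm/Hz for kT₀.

5.3 dB

Noise floor: N = −174 + 10 log₁₀(B) + NF
10 log₁₀(1.68×10⁵) = 52.25 dB
N = −174 + 52.25 + 1.45 = −120.30 dBm
SNR = P_sig − N = −115 − (−120.30) = 5.30 dB → 5.3 dB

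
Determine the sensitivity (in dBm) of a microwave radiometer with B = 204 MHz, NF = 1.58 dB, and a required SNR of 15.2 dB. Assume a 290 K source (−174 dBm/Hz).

Sensitivity = −174 + 10 log₁₀(B) + NF + SNR_min
= −174 + 83.1 + 1.58 + 15.2
= −74.12 dBm → −74.1 dBm

−74.1 dBm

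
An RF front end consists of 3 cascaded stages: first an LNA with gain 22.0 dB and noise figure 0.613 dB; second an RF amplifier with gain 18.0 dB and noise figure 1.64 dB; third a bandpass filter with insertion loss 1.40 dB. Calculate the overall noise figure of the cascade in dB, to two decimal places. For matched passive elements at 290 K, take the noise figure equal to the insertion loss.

0.62 dB

Convert to linear (a loss of L dB is a gain of −L dB): F_i = 10^(NF_i/10), G_i = 10^(G_i,dB/10)
  Stage 1: F_1 = 10^(0.613/10) = 1.152, G_1 = 10^(22.0/10) = 158.5
  Stage 2: F_2 = 10^(1.64/10) = 1.459, G_2 = 10^(18.0/10) = 63.10
  Stage 3: F_3 = 10^(1.40/10) = 1.380, G_3 = 10^(−1.40/10) = 0.7244
Friis cascade:
  F = 1.152 + (1.459 − 1)/158.5 + (1.380 − 1)/1.000×10⁴ = 1.155
NF = 10 log₁₀(1.155) = 0.62 dB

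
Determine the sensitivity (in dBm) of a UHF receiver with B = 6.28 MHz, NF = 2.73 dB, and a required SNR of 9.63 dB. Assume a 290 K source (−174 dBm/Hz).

−93.7 dBm

Sensitivity = −174 + 10 log₁₀(B) + NF + SNR_min
= −174 + 67.98 + 2.73 + 9.63
= −93.66 dBm → −93.7 dBm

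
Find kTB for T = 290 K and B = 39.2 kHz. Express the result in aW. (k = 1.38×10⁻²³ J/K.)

P_n = kTB = 1.38×10⁻²³ × 290 × 3.92×10⁴ = 1.57×10⁻¹⁶ W = 157 aW

157 aW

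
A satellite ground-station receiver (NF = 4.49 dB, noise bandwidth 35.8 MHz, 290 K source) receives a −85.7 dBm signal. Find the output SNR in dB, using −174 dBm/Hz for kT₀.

Noise floor: N = −174 + 10 log₁₀(B) + NF
10 log₁₀(3.58×10⁷) = 75.54 dB
N = −174 + 75.54 + 4.49 = −93.97 dBm
SNR = P_sig − N = −85.7 − (−93.97) = 8.27 dB → 8.3 dB

8.3 dB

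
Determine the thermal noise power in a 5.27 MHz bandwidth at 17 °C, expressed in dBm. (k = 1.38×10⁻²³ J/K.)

T = 17 °C + 273.15 = 290.15 K
P_n = kTB = 1.38×10⁻²³ × 290.15 × 5.27×10⁶ = 2.11×10⁻¹⁴ W
In dBm: 10 log₁₀(2.11×10⁻¹⁴ / 10⁻³) = −106.8 dBm

−106.8 dBm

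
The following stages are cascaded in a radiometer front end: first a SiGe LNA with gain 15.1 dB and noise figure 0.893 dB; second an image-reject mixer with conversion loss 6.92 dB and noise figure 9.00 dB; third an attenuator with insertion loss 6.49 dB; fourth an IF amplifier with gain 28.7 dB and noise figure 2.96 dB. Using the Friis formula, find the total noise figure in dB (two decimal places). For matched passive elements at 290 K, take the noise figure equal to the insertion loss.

4.20 dB

Convert to linear (a loss of L dB is a gain of −L dB): F_i = 10^(NF_i/10), G_i = 10^(G_i,dB/10)
  Stage 1: F_1 = 10^(0.893/10) = 1.228, G_1 = 10^(15.1/10) = 32.36
  Stage 2: F_2 = 10^(9.00/10) = 7.943, G_2 = 10^(−6.92/10) = 0.2032
  Stage 3: F_3 = 10^(6.49/10) = 4.457, G_3 = 10^(−6.49/10) = 0.2244
  Stage 4: F_4 = 10^(2.96/10) = 1.977, G_4 = 10^(28.7/10) = 741.3
Friis cascade:
  F = 1.228 + (7.943 − 1)/32.36 + (4.457 − 1)/6.577 + (1.977 − 1)/1.476 = 2.630
NF = 10 log₁₀(2.630) = 4.20 dB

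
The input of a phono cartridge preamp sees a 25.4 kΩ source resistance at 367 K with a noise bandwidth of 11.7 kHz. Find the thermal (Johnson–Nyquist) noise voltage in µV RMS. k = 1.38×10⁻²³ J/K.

2.45 µV

V_n = √(4kTRB)
4kTRB = 4 × 1.38×10⁻²³ × 367 × 2.54×10⁴ × 1.17×10⁴ = 6.02×10⁻¹² V²
V_n = √(6.02×10⁻¹²) = 2.45×10⁻⁶ V = 2.45 µV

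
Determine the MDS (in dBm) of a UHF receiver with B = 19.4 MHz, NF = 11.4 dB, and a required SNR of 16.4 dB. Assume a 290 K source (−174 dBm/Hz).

−73.3 dBm

Sensitivity = −174 + 10 log₁₀(B) + NF + SNR_min
= −174 + 72.88 + 11.4 + 16.4
= −73.32 dBm → −73.3 dBm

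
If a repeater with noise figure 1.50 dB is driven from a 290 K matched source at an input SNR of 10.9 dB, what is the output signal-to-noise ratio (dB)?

9.40 dB

By definition F = SNR_in/SNR_out, so in dB: SNR_out = SNR_in − NF
SNR_out = 10.9 − 1.50 = 9.40 dB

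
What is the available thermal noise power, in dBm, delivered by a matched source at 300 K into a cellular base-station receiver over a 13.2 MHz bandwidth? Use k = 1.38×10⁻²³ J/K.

P_n = kTB = 1.38×10⁻²³ × 300 × 1.32×10⁷ = 5.46×10⁻¹⁴ W
In dBm: 10 log₁₀(5.46×10⁻¹⁴ / 10⁻³) = −102.6 dBm

−102.6 dBm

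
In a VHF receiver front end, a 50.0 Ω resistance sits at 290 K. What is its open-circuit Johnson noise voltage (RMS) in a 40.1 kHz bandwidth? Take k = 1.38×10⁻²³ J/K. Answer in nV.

V_n = √(4kTRB)
4kTRB = 4 × 1.38×10⁻²³ × 290 × 5.00×10¹ × 4.01×10⁴ = 3.21×10⁻¹⁴ V²
V_n = √(3.21×10⁻¹⁴) = 1.79×10⁻⁷ V = 179 nV

179 nV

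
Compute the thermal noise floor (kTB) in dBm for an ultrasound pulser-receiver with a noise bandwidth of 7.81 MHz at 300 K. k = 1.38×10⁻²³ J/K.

−104.9 dBm

P_n = kTB = 1.38×10⁻²³ × 300 × 7.81×10⁶ = 3.23×10⁻¹⁴ W
In dBm: 10 log₁₀(3.23×10⁻¹⁴ / 10⁻³) = −104.9 dBm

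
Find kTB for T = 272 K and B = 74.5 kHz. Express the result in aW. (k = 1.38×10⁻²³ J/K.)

280 aW

P_n = kTB = 1.38×10⁻²³ × 272 × 7.45×10⁴ = 2.80×10⁻¹⁶ W = 280 aW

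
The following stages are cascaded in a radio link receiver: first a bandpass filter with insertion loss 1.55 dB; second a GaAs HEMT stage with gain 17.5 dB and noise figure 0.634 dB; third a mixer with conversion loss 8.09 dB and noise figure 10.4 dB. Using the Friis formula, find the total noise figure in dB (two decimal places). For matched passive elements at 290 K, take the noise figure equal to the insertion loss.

Convert to linear (a loss of L dB is a gain of −L dB): F_i = 10^(NF_i/10), G_i = 10^(G_i,dB/10)
  Stage 1: F_1 = 10^(1.55/10) = 1.429, G_1 = 10^(−1.55/10) = 0.6998
  Stage 2: F_2 = 10^(0.634/10) = 1.157, G_2 = 10^(17.5/10) = 56.23
  Stage 3: F_3 = 10^(10.4/10) = 10.96, G_3 = 10^(−8.09/10) = 0.1552
Friis cascade:
  F = 1.429 + (1.157 − 1)/0.6998 + (10.96 − 1)/39.36 = 1.907
NF = 10 log₁₀(1.907) = 2.80 dB

2.80 dB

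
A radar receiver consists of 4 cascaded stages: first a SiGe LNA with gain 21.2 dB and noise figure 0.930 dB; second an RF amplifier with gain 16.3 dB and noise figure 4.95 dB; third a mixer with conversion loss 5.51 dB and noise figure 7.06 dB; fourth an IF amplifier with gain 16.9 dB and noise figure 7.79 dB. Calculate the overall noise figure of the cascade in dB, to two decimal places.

1.00 dB

Convert to linear (a loss of L dB is a gain of −L dB): F_i = 10^(NF_i/10), G_i = 10^(G_i,dB/10)
  Stage 1: F_1 = 10^(0.930/10) = 1.239, G_1 = 10^(21.2/10) = 131.8
  Stage 2: F_2 = 10^(4.95/10) = 3.126, G_2 = 10^(16.3/10) = 42.66
  Stage 3: F_3 = 10^(7.06/10) = 5.082, G_3 = 10^(−5.51/10) = 0.2812
  Stage 4: F_4 = 10^(7.79/10) = 6.012, G_4 = 10^(16.9/10) = 48.98
Friis cascade:
  F = 1.239 + (3.126 − 1)/131.8 + (5.082 − 1)/5623 + (6.012 − 1)/1581 = 1.259
NF = 10 log₁₀(1.259) = 1.00 dB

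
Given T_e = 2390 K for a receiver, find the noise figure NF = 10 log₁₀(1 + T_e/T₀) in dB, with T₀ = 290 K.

F = 1 + T_e/T₀ = 1 + 2390/290 = 9.24138
NF = 10 log₁₀(9.24138) = 9.66 dB

9.66 dB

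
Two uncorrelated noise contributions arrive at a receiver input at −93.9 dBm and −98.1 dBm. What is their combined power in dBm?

Convert to linear, add, convert back:
P₁ = 4.07×10⁻¹³ W, P₂ = 1.55×10⁻¹³ W
P_tot = 5.62×10⁻¹³ W → 10 log₁₀(P_tot / 10⁻³) = −92.5 dBm

−92.5 dBm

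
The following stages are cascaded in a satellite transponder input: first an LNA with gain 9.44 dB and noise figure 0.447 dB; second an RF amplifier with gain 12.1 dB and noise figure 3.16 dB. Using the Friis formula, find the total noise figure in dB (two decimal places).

Convert to linear (a loss of L dB is a gain of −L dB): F_i = 10^(NF_i/10), G_i = 10^(G_i,dB/10)
  Stage 1: F_1 = 10^(0.447/10) = 1.108, G_1 = 10^(9.44/10) = 8.790
  Stage 2: F_2 = 10^(3.16/10) = 2.070, G_2 = 10^(12.1/10) = 16.22
Friis cascade:
  F = 1.108 + (2.070 − 1)/8.790 = 1.230
NF = 10 log₁₀(1.230) = 0.90 dB

0.90 dB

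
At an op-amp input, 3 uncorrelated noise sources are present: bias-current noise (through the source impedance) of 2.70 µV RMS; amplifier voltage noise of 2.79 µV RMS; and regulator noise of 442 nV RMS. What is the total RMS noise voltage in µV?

Uncorrelated sources add in power (mean-square): V_tot = √(ΣV_i²)
V_tot = √[(2.70×10⁻⁶)² + (2.79×10⁻⁶)² + (4.42×10⁻⁷)²] = 3.91×10⁻⁶ V = 3.91 µV

3.91 µV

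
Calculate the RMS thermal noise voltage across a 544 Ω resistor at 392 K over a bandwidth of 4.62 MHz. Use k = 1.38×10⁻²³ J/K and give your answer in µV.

V_n = √(4kTRB)
4kTRB = 4 × 1.38×10⁻²³ × 392 × 5.44×10² × 4.62×10⁶ = 5.44×10⁻¹¹ V²
V_n = √(5.44×10⁻¹¹) = 7.37×10⁻⁶ V = 7.37 µV

7.37 µV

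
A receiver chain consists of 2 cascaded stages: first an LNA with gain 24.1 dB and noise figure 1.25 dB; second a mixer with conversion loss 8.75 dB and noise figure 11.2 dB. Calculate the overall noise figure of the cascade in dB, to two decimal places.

Convert to linear (a loss of L dB is a gain of −L dB): F_i = 10^(NF_i/10), G_i = 10^(G_i,dB/10)
  Stage 1: F_1 = 10^(1.25/10) = 1.334, G_1 = 10^(24.1/10) = 257.0
  Stage 2: F_2 = 10^(11.2/10) = 13.18, G_2 = 10^(−8.75/10) = 0.1334
Friis cascade:
  F = 1.334 + (13.18 − 1)/257.0 = 1.381
NF = 10 log₁₀(1.381) = 1.40 dB

1.40 dB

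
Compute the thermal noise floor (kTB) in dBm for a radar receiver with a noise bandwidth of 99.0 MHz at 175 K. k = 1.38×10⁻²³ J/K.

−96.2 dBm

P_n = kTB = 1.38×10⁻²³ × 175 × 9.90×10⁷ = 2.39×10⁻¹³ W
In dBm: 10 log₁₀(2.39×10⁻¹³ / 10⁻³) = −96.2 dBm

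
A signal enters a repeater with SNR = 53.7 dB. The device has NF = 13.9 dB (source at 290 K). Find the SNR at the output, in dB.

By definition F = SNR_in/SNR_out, so in dB: SNR_out = SNR_in − NF
SNR_out = 53.7 − 13.9 = 39.8 dB

39.8 dB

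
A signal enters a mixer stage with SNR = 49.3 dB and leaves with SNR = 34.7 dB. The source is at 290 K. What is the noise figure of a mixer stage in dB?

NF (dB) = SNR_in(dB) − SNR_out(dB) when the source is at T₀
NF = 49.3 − 34.7 = 14.6 dB

14.6 dB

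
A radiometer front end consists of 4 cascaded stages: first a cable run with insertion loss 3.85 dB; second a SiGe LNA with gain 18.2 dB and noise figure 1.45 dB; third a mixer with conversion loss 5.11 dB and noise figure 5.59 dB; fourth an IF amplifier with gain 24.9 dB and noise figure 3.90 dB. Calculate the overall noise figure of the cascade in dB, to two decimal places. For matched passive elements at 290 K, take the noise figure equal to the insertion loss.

Convert to linear (a loss of L dB is a gain of −L dB): F_i = 10^(NF_i/10), G_i = 10^(G_i,dB/10)
  Stage 1: F_1 = 10^(3.85/10) = 2.427, G_1 = 10^(−3.85/10) = 0.4121
  Stage 2: F_2 = 10^(1.45/10) = 1.396, G_2 = 10^(18.2/10) = 66.07
  Stage 3: F_3 = 10^(5.59/10) = 3.622, G_3 = 10^(−5.11/10) = 0.3083
  Stage 4: F_4 = 10^(3.90/10) = 2.455, G_4 = 10^(24.9/10) = 309.0
Friis cascade:
  F = 2.427 + (1.396 − 1)/0.4121 + (3.622 − 1)/27.23 + (2.455 − 1)/8.395 = 3.658
NF = 10 log₁₀(3.658) = 5.63 dB

5.63 dB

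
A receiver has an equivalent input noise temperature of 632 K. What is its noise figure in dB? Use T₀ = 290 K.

F = 1 + T_e/T₀ = 1 + 632/290 = 3.17931
NF = 10 log₁₀(3.17931) = 5.02 dB

5.02 dB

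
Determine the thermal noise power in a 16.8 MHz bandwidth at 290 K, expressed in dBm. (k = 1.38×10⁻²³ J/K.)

−101.7 dBm

P_n = kTB = 1.38×10⁻²³ × 290 × 1.68×10⁷ = 6.72×10⁻¹⁴ W
In dBm: 10 log₁₀(6.72×10⁻¹⁴ / 10⁻³) = −101.7 dBm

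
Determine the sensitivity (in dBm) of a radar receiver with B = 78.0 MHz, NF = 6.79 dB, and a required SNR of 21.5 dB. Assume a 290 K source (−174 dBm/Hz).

Sensitivity = −174 + 10 log₁₀(B) + NF + SNR_min
= −174 + 78.92 + 6.79 + 21.5
= −66.79 dBm → −66.8 dBm

−66.8 dBm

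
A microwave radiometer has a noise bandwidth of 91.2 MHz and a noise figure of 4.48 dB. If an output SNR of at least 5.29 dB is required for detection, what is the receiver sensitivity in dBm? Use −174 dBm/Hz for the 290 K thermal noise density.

Sensitivity = −174 + 10 log₁₀(B) + NF + SNR_min
= −174 + 79.6 + 4.48 + 5.29
= −84.63 dBm → −84.6 dBm

−84.6 dBm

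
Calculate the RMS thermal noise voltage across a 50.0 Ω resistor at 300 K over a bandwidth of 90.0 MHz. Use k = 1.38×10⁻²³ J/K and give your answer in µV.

8.63 µV

V_n = √(4kTRB)
4kTRB = 4 × 1.38×10⁻²³ × 300 × 5.00×10¹ × 9.00×10⁷ = 7.45×10⁻¹¹ V²
V_n = √(7.45×10⁻¹¹) = 8.63×10⁻⁶ V = 8.63 µV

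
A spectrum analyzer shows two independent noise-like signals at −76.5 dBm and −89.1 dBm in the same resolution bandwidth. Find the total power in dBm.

−76.3 dBm

Convert to linear, add, convert back:
P₁ = 2.24×10⁻¹¹ W, P₂ = 1.23×10⁻¹² W
P_tot = 2.36×10⁻¹¹ W → 10 log₁₀(P_tot / 10⁻³) = −76.3 dBm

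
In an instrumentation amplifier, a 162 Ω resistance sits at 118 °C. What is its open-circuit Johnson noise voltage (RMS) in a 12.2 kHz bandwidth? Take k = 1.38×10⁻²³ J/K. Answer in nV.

207 nV

T = 118 °C + 273.15 = 391.15 K
V_n = √(4kTRB)
4kTRB = 4 × 1.38×10⁻²³ × 391.15 × 1.62×10² × 1.22×10⁴ = 4.27×10⁻¹⁴ V²
V_n = √(4.27×10⁻¹⁴) = 2.07×10⁻⁷ V = 207 nV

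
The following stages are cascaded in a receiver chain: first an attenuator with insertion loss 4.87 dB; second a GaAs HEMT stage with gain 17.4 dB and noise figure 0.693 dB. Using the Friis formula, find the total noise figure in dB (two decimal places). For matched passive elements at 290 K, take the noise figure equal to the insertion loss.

5.56 dB

Convert to linear (a loss of L dB is a gain of −L dB): F_i = 10^(NF_i/10), G_i = 10^(G_i,dB/10)
  Stage 1: F_1 = 10^(4.87/10) = 3.069, G_1 = 10^(−4.87/10) = 0.3258
  Stage 2: F_2 = 10^(0.693/10) = 1.173, G_2 = 10^(17.4/10) = 54.95
Friis cascade:
  F = 3.069 + (1.173 − 1)/0.3258 = 3.600
NF = 10 log₁₀(3.600) = 5.56 dB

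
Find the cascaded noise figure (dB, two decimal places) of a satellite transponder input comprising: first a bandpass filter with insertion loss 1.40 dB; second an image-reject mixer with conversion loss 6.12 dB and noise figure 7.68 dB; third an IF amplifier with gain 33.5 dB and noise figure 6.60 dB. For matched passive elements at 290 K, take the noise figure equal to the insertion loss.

14.51 dB

Convert to linear (a loss of L dB is a gain of −L dB): F_i = 10^(NF_i/10), G_i = 10^(G_i,dB/10)
  Stage 1: F_1 = 10^(1.40/10) = 1.380, G_1 = 10^(−1.40/10) = 0.7244
  Stage 2: F_2 = 10^(7.68/10) = 5.861, G_2 = 10^(−6.12/10) = 0.2443
  Stage 3: F_3 = 10^(6.60/10) = 4.571, G_3 = 10^(33.5/10) = 2239
Friis cascade:
  F = 1.380 + (5.861 − 1)/0.7244 + (4.571 − 1)/0.1770 = 28.26
NF = 10 log₁₀(28.26) = 14.51 dB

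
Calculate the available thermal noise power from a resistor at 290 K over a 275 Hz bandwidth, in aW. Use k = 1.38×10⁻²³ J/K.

1.10 aW

P_n = kTB = 1.38×10⁻²³ × 290 × 2.75×10² = 1.10×10⁻¹⁸ W = 1.10 aW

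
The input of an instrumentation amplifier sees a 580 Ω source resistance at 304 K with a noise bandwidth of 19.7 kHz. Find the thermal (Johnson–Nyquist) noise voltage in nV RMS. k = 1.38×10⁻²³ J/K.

438 nV

V_n = √(4kTRB)
4kTRB = 4 × 1.38×10⁻²³ × 304 × 5.80×10² × 1.97×10⁴ = 1.92×10⁻¹³ V²
V_n = √(1.92×10⁻¹³) = 4.38×10⁻⁷ V = 438 nV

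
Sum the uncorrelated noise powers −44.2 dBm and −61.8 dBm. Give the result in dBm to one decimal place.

Convert to linear, add, convert back:
P₁ = 3.80×10⁻⁸ W, P₂ = 6.61×10⁻¹⁰ W
P_tot = 3.87×10⁻⁸ W → 10 log₁₀(P_tot / 10⁻³) = −44.1 dBm

−44.1 dBm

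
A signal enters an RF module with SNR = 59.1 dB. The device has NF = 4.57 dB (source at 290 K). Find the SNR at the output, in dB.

By definition F = SNR_in/SNR_out, so in dB: SNR_out = SNR_in − NF
SNR_out = 59.1 − 4.57 = 54.53 dB

54.53 dB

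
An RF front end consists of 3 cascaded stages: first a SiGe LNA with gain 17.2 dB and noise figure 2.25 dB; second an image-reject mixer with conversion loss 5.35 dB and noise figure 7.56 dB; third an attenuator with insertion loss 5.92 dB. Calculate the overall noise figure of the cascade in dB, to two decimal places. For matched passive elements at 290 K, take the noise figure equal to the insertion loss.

2.92 dB

Convert to linear (a loss of L dB is a gain of −L dB): F_i = 10^(NF_i/10), G_i = 10^(G_i,dB/10)
  Stage 1: F_1 = 10^(2.25/10) = 1.679, G_1 = 10^(17.2/10) = 52.48
  Stage 2: F_2 = 10^(7.56/10) = 5.702, G_2 = 10^(−5.35/10) = 0.2917
  Stage 3: F_3 = 10^(5.92/10) = 3.908, G_3 = 10^(−5.92/10) = 0.2559
Friis cascade:
  F = 1.679 + (5.702 − 1)/52.48 + (3.908 − 1)/15.31 = 1.958
NF = 10 log₁₀(1.958) = 2.92 dB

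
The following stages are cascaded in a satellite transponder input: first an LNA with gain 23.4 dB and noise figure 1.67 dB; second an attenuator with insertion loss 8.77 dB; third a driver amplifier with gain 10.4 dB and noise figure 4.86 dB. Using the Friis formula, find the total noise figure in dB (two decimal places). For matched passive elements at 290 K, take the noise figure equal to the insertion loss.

Convert to linear (a loss of L dB is a gain of −L dB): F_i = 10^(NF_i/10), G_i = 10^(G_i,dB/10)
  Stage 1: F_1 = 10^(1.67/10) = 1.469, G_1 = 10^(23.4/10) = 218.8
  Stage 2: F_2 = 10^(8.77/10) = 7.534, G_2 = 10^(−8.77/10) = 0.1327
  Stage 3: F_3 = 10^(4.86/10) = 3.062, G_3 = 10^(10.4/10) = 10.96
Friis cascade:
  F = 1.469 + (7.534 − 1)/218.8 + (3.062 − 1)/29.04 = 1.570
NF = 10 log₁₀(1.570) = 1.96 dB

1.96 dB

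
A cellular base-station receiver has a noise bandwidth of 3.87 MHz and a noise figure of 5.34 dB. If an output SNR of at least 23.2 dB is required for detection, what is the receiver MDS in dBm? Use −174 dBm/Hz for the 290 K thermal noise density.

Sensitivity = −174 + 10 log₁₀(B) + NF + SNR_min
= −174 + 65.88 + 5.34 + 23.2
= −79.58 dBm → −79.6 dBm

−79.6 dBm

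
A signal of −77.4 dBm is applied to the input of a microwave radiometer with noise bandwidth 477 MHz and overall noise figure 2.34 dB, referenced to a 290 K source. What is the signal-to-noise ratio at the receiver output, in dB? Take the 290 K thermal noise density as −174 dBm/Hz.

7.5 dB

Noise floor: N = −174 + 10 log₁₀(B) + NF
10 log₁₀(4.77×10⁸) = 86.79 dB
N = −174 + 86.79 + 2.34 = −84.87 dBm
SNR = P_sig − N = −77.4 − (−84.87) = 7.47 dB → 7.5 dB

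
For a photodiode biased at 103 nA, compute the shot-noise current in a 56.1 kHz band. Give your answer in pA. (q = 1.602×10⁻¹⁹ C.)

43.0 pA

I_n = √(2qI·B)
2qI·B = 2 × 1.602×10⁻¹⁹ × 1.03×10⁻⁷ × 5.61×10⁴ = 1.85×10⁻²¹ A²
I_n = √(1.85×10⁻²¹) = 4.30×10⁻¹¹ A = 43.0 pA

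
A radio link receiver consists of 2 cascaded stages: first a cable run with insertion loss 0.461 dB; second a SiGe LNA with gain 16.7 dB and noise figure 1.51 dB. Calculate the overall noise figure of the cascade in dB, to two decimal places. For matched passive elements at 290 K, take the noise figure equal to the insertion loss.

1.97 dB

Convert to linear (a loss of L dB is a gain of −L dB): F_i = 10^(NF_i/10), G_i = 10^(G_i,dB/10)
  Stage 1: F_1 = 10^(0.461/10) = 1.112, G_1 = 10^(−0.461/10) = 0.8993
  Stage 2: F_2 = 10^(1.51/10) = 1.416, G_2 = 10^(16.7/10) = 46.77
Friis cascade:
  F = 1.112 + (1.416 − 1)/0.8993 = 1.574
NF = 10 log₁₀(1.574) = 1.97 dB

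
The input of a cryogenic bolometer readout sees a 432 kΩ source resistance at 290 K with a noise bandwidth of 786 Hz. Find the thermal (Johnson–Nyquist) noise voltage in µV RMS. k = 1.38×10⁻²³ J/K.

2.33 µV

V_n = √(4kTRB)
4kTRB = 4 × 1.38×10⁻²³ × 290 × 4.32×10⁵ × 7.86×10² = 5.44×10⁻¹² V²
V_n = √(5.44×10⁻¹²) = 2.33×10⁻⁶ V = 2.33 µV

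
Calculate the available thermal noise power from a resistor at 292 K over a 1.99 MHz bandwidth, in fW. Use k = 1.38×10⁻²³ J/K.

8.02 fW

P_n = kTB = 1.38×10⁻²³ × 292 × 1.99×10⁶ = 8.02×10⁻¹⁵ W = 8.02 fW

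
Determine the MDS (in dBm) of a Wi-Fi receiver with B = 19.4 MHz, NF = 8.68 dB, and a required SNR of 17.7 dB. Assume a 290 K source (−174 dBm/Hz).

Sensitivity = −174 + 10 log₁₀(B) + NF + SNR_min
= −174 + 72.88 + 8.68 + 17.7
= −74.74 dBm → −74.7 dBm

−74.7 dBm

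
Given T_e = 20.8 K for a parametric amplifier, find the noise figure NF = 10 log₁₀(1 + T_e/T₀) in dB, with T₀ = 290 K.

0.301 dB

F = 1 + T_e/T₀ = 1 + 20.8/290 = 1.07172
NF = 10 log₁₀(1.07172) = 0.301 dB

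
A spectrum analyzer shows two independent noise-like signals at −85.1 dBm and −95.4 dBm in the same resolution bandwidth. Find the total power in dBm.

−84.7 dBm

Convert to linear, add, convert back:
P₁ = 3.09×10⁻¹² W, P₂ = 2.88×10⁻¹³ W
P_tot = 3.38×10⁻¹² W → 10 log₁₀(P_tot / 10⁻³) = −84.7 dBm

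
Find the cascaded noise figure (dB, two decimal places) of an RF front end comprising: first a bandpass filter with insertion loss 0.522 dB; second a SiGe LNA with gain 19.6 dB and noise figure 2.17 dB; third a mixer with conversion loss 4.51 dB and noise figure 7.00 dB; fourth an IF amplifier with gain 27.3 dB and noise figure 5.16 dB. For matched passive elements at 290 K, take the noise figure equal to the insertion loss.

Convert to linear (a loss of L dB is a gain of −L dB): F_i = 10^(NF_i/10), G_i = 10^(G_i,dB/10)
  Stage 1: F_1 = 10^(0.522/10) = 1.128, G_1 = 10^(−0.522/10) = 0.8867
  Stage 2: F_2 = 10^(2.17/10) = 1.648, G_2 = 10^(19.6/10) = 91.20
  Stage 3: F_3 = 10^(7.00/10) = 5.012, G_3 = 10^(−4.51/10) = 0.3540
  Stage 4: F_4 = 10^(5.16/10) = 3.281, G_4 = 10^(27.3/10) = 537.0
Friis cascade:
  F = 1.128 + (1.648 − 1)/0.8867 + (5.012 − 1)/80.87 + (3.281 − 1)/28.63 = 1.988
NF = 10 log₁₀(1.988) = 2.98 dB

2.98 dB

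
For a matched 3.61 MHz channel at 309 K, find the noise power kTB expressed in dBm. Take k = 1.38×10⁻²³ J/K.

P_n = kTB = 1.38×10⁻²³ × 309 × 3.61×10⁶ = 1.54×10⁻¹⁴ W
In dBm: 10 log₁₀(1.54×10⁻¹⁴ / 10⁻³) = −108.1 dBm

−108.1 dBm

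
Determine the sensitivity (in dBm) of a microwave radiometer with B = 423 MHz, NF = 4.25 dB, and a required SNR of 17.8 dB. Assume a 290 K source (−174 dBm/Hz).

Sensitivity = −174 + 10 log₁₀(B) + NF + SNR_min
= −174 + 86.26 + 4.25 + 17.8
= −65.69 dBm → −65.7 dBm

−65.7 dBm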